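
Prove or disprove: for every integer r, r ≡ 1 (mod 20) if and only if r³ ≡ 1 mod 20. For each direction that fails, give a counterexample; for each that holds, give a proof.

(⟹) Suppose r ≡ 1 (mod 20). Write r = 20j + 1. Then (20j + 1)³ = 8000j³ + 1200j² + 60j + 1 = 20(400j³ + 60j² + 3j) + 1, so r³ ≡ 1 (mod 20).

(⟸) Conversely, suppose r³ ≡ 1 (mod 20). The only residue r in {0, …, 19} with r³ ≡ 1 (mod 20) is r = 1, so r ≡ 1 (mod 20).

Both implications hold.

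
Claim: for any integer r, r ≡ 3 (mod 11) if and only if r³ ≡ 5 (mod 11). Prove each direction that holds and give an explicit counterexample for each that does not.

Equivalent; both directions hold.

Forward direction. Suppose r ≡ 3 (mod 11). Write r = 11j + 3. Then (11j + 3)³ = 1331j³ + 1089j² + 297j + 27 = 11(121j³ + 99j² + 27j + 2) + 5, so r³ ≡ 5 (mod 11).

Converse. Suppose r³ ≡ 5 (mod 11). The only residue r in {0, …, 10} with r³ ≡ 5 (mod 11) is r = 3, so r ≡ 3 (mod 11).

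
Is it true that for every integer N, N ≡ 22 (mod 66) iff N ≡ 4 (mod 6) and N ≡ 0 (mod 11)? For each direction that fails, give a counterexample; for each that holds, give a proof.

Both implications hold.

(⟹) Suppose N ≡ 22 (mod 66); write N = 66j + 22. Since 6 ∣ 66, reducing mod 6 gives N ≡ 22 ≡ 4 (mod 6); since 11 ∣ 66, reducing mod 11 gives N ≡ 22 ≡ 0 (mod 11).

(⟸) Conversely, if N ≡ 4 (mod 6) and N ≡ 0 (mod 11), then by the Chinese remainder theorem N ≡ 22 (mod 66). This is exactly N ≡ 22 (mod 66).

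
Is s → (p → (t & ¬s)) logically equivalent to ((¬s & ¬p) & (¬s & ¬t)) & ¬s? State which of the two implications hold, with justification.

[⇒] This fails. Under t = T, p = F, s = F, the left side is true but the right side is false.

[⇐] Assume the antecedent. If t is true, the antecedent cannot hold. If t is false, the antecedent forces (t = F, p = F, s = F), and s → (p → (t & ¬s)) holds there. Either way s → (p → (t & ¬s)) holds.

(⇒) fails; (⇐) holds.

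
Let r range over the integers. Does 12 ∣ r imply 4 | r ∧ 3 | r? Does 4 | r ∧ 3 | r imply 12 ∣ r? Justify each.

[⇐] Suppose 4 ∣ r and 3 ∣ r. Any common multiple of 4 and 3 is a multiple of their lcm; here gcd(4, 3) = 1, so lcm(4, 3) = 4·3 = 12, so 12 ∣ r.

[⇒] If 12 ∣ r, write r = 12q. Since 12 = 3·4, r = 4·(3q), so 4 ∣ r; and since 12 = 4·3, r = 3·(4q), so 3 ∣ r.

Both directions hold; the statement is true.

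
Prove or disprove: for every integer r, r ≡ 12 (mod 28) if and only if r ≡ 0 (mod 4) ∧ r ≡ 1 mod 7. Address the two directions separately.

Forward direction. This fails: r = 12 gives 12 ≡ 12 (mod 28) but 12 ≡ 5 (mod 7), so the conjunction on the right does not hold.

Converse. This fails: r = 8 satisfies both congruences on the right (8 ≡ 0 mod 4 and 8 ≡ 1 mod 7) yet 8 ≡ 8 (mod 28), not 12.

Neither direction holds.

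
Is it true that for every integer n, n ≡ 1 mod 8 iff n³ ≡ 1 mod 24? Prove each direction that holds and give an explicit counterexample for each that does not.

Only the reverse direction holds.

(⇒) This fails: take n = 9. Then 9 ≡ 1 (mod 8), but 9³ = 729 ≡ 9 (mod 24), not 1.

(⇐) Conversely, the residues r modulo 24 with r³ ≡ 1 (mod 24) are exactly {1}, and each is ≡ 1 (mod 8).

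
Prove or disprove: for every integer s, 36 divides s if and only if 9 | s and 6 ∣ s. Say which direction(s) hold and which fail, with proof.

The forward direction holds; the converse fails.

(⟹) If 36 ∣ s, write s = 36q. Since 36 = 4·9, s = 9·(4q), so 9 ∣ s; and since 36 = 6·6, s = 6·(6q), so 6 ∣ s.

(⟸) This fails: take s = 18. Both 9 ∣ 18 and 6 ∣ 18, yet 18 is not a multiple of 36 (since 18 = 0·36 + 18), so 36 ∤ 18.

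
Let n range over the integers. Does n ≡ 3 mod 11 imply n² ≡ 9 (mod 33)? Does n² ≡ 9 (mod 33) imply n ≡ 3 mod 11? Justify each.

Neither implication holds.

Forward direction. This fails: take n = 14. Then 14 ≡ 3 (mod 11), but 14² = 196 ≡ 31 (mod 33), not 9.

Converse. This fails: take n = 30. Then 30² = 900 ≡ 9 (mod 33), yet 30 ≡ 8 (mod 11), not 3.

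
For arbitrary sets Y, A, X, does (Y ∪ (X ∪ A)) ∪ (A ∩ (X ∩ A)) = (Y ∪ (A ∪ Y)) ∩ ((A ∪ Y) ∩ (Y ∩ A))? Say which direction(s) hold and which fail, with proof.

(⊆) This inclusion fails. Take Y = {1}, A = ∅, X = ∅; then 1 ∈ (Y ∪ (X ∪ A)) ∪ (A ∩ (X ∩ A)) but 1 ∉ (Y ∪ (A ∪ Y)) ∩ ((A ∪ Y) ∩ (Y ∩ A)).

(⊇) Let x ∈ (Y ∪ (A ∪ Y)) ∩ ((A ∪ Y) ∩ (Y ∩ A)). Then either x ∈ Y ∩ A and x ∉ X; or x ∈ Y ∩ A ∩ X. In each case x ∈ (Y ∪ (X ∪ A)) ∪ (A ∩ (X ∩ A)), so (Y ∪ (A ∪ Y)) ∩ ((A ∪ Y) ∩ (Y ∩ A)) ⊆ (Y ∪ (X ∪ A)) ∪ (A ∩ (X ∩ A)).

(⊆) fails; (⊇) holds.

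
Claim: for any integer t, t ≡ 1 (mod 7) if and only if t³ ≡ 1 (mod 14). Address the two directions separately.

(⇒) This fails: take t = 8. Then 8 ≡ 1 (mod 7), but 8³ = 512 ≡ 8 (mod 14), not 1.

(⇐) This fails: take t = 9. Then 9³ = 729 ≡ 1 (mod 14), yet 9 ≡ 2 (mod 7), not 1.

Both directions fail.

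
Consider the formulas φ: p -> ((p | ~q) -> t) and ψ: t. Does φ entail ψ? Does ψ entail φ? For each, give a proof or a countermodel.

Only the reverse direction holds.

(⟸) Assume the antecedent. If p is true, the antecedent forces (p = T, q = F, t = T) or (p = T, q = T, t = T), and p -> ((p | ~q) -> t) holds there. If p is false, p -> ((p | ~q) -> t) reduces to true regardless of the other variables. Either way p -> ((p | ~q) -> t) holds.

(⟹) This fails. Under p = F, q = F, t = F, the left side is true but the right side is false.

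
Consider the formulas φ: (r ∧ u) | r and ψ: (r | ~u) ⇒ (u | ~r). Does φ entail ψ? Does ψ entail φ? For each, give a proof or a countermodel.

Neither implication holds.

(⇒) This fails. Under u = F, r = T, the left side is true but the right side is false.

(⇐) This fails. Under u = F, r = F, the left side is false but the right side is true.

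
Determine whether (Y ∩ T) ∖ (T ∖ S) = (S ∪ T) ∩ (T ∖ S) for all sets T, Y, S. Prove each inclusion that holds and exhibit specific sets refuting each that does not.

Forward inclusion. This inclusion fails. Take T = {1}, Y = {1}, S = {1}; then 1 ∈ (Y ∩ T) ∖ (T ∖ S) but 1 ∉ (S ∪ T) ∩ (T ∖ S).

Reverse inclusion. This inclusion fails. Take T = {1}, Y = ∅, S = ∅; then 1 ∈ (S ∪ T) ∩ (T ∖ S) but 1 ∉ (Y ∩ T) ∖ (T ∖ S).

Both inclusions fail.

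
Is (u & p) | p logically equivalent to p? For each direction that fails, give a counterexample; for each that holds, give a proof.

Converse. Assume the antecedent. If u is true, the antecedent forces (u = T, p = T), and (u & p) | p holds there. If u is false, the antecedent forces (u = F, p = T), and (u & p) | p holds there. Either way (u & p) | p holds.

Forward direction. Assume the antecedent. If u is true, the antecedent forces (u = T, p = T), and p holds there. If u is false, the antecedent forces (u = F, p = T), and p holds there. Either way p holds.

Both directions hold; the statement is true.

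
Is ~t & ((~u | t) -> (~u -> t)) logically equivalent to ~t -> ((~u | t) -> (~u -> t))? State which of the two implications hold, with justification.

The forward direction holds; the converse fails.

(⟹) Assume the antecedent. If u is true, ~t -> ((~u | t) -> (~u -> t)) reduces to true regardless of the other variables. If u is false, the antecedent cannot hold. Either way ~t -> ((~u | t) -> (~u -> t)) holds.

(⟸) This fails. Under u = F, t = T, the left side is false but the right side is true.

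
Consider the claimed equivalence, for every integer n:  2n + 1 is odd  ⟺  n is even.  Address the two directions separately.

Forward direction. This fails: take n = 1. Then 2n + 1 = 3, which is odd, yet n = 1 is odd, not even.

Converse. Suppose n is even. Since 2 is even, 2n is even for every n, so 2n + 1 has the same parity as 1, which is odd. Hence 2n + 1 is odd.

(⇒) fails; (⇐) holds.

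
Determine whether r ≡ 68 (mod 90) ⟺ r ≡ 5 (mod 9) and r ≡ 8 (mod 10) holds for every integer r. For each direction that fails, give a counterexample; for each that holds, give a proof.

(→) Suppose r ≡ 68 (mod 90); write r = 90j + 68. Since 9 ∣ 90, reducing mod 9 gives r ≡ 68 ≡ 5 (mod 9); since 10 ∣ 90, reducing mod 10 gives r ≡ 68 ≡ 8 (mod 10).

(←) Conversely, if r ≡ 5 (mod 9) and r ≡ 8 (mod 10), then by the Chinese remainder theorem r ≡ 68 (mod 90). This is exactly r ≡ 68 (mod 90).

Equivalent; both directions hold.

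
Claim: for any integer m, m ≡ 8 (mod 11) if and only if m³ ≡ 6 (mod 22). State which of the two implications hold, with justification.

[⇒] This fails: take m = 19. Then 19 ≡ 8 (mod 11), but 19³ = 6859 ≡ 17 (mod 22), not 6.

[⇐] Conversely, the residues r modulo 22 with r³ ≡ 6 (mod 22) are exactly {8}, and each is ≡ 8 (mod 11).

Not equivalent: only (⇐) holds.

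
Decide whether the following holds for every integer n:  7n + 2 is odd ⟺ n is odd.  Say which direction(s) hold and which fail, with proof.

The biconditional holds.

[⇒] Suppose 7n + 2 is odd. Since 7 is odd, 7n and n have the same parity, so 7n + 2 ≡ n + 2 (mod 2). As 2 is even, 7n + 2 is odd exactly when n is odd. Thus n is odd.

[⇐] Conversely, suppose n is odd; write n = 2j + 1. Then 7n + 2 = 7·(2j + 1) + 2 = 2·7j + 9, which is odd.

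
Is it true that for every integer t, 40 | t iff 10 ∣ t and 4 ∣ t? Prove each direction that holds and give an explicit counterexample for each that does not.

Only the forward direction holds.

(→) If 40 ∣ t, write t = 40q. Since 40 = 4·10, t = 10·(4q), so 10 ∣ t; and since 40 = 10·4, t = 4·(10q), so 4 ∣ t.

(←) This fails: take t = 20. Both 10 ∣ 20 and 4 ∣ 20, yet 20 is not a multiple of 40 (since 20 = 0·40 + 20), so 40 ∤ 20.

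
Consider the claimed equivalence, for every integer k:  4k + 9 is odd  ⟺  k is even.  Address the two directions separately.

The forward direction fails; the converse holds.

(⟹) This fails: take k = 1. Then 4k + 9 = 13, which is odd, yet k = 1 is odd, not even.

(⟸) Suppose k is even. Since 4 is even, 4k is even for every k, so 4k + 9 has the same parity as 9, which is odd. Hence 4k + 9 is odd.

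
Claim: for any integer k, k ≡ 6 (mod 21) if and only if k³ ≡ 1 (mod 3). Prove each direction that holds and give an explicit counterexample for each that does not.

Both directions fail.

(⟹) This fails: take k = 6. Then 6 ≡ 6 (mod 21), but 6³ = 216 ≡ 0 (mod 3), not 1.

(⟸) This fails: take k = 1. Then 1³ = 1 ≡ 1 (mod 3), yet 1 ≡ 1 (mod 21), not 6.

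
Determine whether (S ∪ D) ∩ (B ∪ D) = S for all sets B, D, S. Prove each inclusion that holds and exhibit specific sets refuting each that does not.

(⟹) This inclusion fails. Take B = ∅, D = {1}, S = ∅; then 1 ∈ (S ∪ D) ∩ (B ∪ D) but 1 ∉ S.

(⟸) This inclusion fails. Take B = ∅, D = ∅, S = {1}; then 1 ∈ S but 1 ∉ (S ∪ D) ∩ (B ∪ D).

Neither inclusion holds.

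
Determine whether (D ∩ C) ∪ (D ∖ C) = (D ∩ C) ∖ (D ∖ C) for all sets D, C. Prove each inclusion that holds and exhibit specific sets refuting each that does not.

(⊇) Let x ∈ (D ∩ C) ∖ (D ∖ C). Then x ∈ D ∩ C, from which x ∈ (D ∩ C) ∪ (D ∖ C).

(⊆) This inclusion fails. Take D = {1}, C = ∅; then 1 ∈ (D ∩ C) ∪ (D ∖ C) but 1 ∉ (D ∩ C) ∖ (D ∖ C).

(⊆) fails; (⊇) holds.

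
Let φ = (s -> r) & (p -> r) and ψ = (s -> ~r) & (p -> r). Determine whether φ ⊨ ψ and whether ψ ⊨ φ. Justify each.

(⟹) This fails. Under r = T, s = T, p = F, the left side is true but the right side is false.

(⟸) This fails. Under r = F, s = T, p = F, the left side is false but the right side is true.

Neither direction holds.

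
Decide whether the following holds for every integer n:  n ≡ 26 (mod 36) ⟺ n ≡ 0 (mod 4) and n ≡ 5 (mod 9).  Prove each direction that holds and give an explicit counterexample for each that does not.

(⟹) This fails: n = 26 gives 26 ≡ 26 (mod 36) but 26 ≡ 2 (mod 4), so the conjunction on the right does not hold.

(⟸) This fails: n = 32 satisfies both congruences on the right (32 ≡ 0 mod 4 and 32 ≡ 5 mod 9) yet 32 ≡ 32 (mod 36), not 26.

Neither direction holds.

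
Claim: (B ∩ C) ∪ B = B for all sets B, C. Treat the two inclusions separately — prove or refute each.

Both inclusions hold; the sets are equal.

(⊆) Let x ∈ (B ∩ C) ∪ B. Then either x ∈ B and x ∉ C; or x ∈ B ∩ C. In each case x ∈ B, so (B ∩ C) ∪ B ⊆ B.

(⊇) Let x ∈ B. Then either x ∈ B and x ∉ C; or x ∈ B ∩ C. In each case x ∈ (B ∩ C) ∪ B, so B ⊆ (B ∩ C) ∪ B.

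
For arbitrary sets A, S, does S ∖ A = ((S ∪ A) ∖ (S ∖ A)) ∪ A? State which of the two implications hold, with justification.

Both inclusions fail.

Forward inclusion. This inclusion fails. Take A = ∅, S = {1}; then 1 ∈ S ∖ A but 1 ∉ ((S ∪ A) ∖ (S ∖ A)) ∪ A.

Reverse inclusion. This inclusion fails. Take A = {1}, S = ∅; then 1 ∈ ((S ∪ A) ∖ (S ∖ A)) ∪ A but 1 ∉ S ∖ A.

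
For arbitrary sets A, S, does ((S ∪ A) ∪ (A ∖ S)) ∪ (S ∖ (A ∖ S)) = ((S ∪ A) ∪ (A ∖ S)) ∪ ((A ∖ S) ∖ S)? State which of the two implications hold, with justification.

Both inclusions hold.

(⟹) Let x ∈ ((S ∪ A) ∪ (A ∖ S)) ∪ (S ∖ (A ∖ S)). Then either x ∈ A and x ∉ S; or x ∈ S and x ∉ A; or x ∈ A ∩ S. In each case x ∈ ((S ∪ A) ∪ (A ∖ S)) ∪ ((A ∖ S) ∖ S), so ((S ∪ A) ∪ (A ∖ S)) ∪ (S ∖ (A ∖ S)) ⊆ ((S ∪ A) ∪ (A ∖ S)) ∪ ((A ∖ S) ∖ S).

(⟸) Let x ∈ ((S ∪ A) ∪ (A ∖ S)) ∪ ((A ∖ S) ∖ S). Then either x ∈ A and x ∉ S; or x ∈ S and x ∉ A; or x ∈ A ∩ S. In each case x ∈ ((S ∪ A) ∪ (A ∖ S)) ∪ (S ∖ (A ∖ S)), so ((S ∪ A) ∪ (A ∖ S)) ∪ ((A ∖ S) ∖ S) ⊆ ((S ∪ A) ∪ (A ∖ S)) ∪ (S ∖ (A ∖ S)).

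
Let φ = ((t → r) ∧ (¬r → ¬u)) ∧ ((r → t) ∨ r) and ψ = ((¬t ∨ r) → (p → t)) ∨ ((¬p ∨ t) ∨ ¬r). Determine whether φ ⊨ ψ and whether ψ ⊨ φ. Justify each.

(⇒) This fails. Under u = F, t = F, r = T, p = T, the left side is true but the right side is false.

(⇐) This fails. Under u = T, t = F, r = F, p = F, the left side is false but the right side is true.

Both directions fail.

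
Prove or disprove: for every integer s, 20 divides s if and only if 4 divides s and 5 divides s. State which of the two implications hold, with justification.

(⇒) If 20 ∣ s, write s = 20q. Since 20 = 5·4, s = 4·(5q), so 4 ∣ s; and since 20 = 4·5, s = 5·(4q), so 5 ∣ s.

(⇐) Suppose 4 ∣ s and 5 ∣ s. Any common multiple of 4 and 5 is a multiple of their lcm; here gcd(4, 5) = 1, so lcm(4, 5) = 4·5 = 20, so 20 ∣ s.

Equivalent; both directions hold.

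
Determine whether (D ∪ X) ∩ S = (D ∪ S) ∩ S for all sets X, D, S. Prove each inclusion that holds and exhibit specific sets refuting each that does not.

Only the forward inclusion holds.

(⊇) This inclusion fails. Take X = ∅, D = ∅, S = {1}; then 1 ∈ (D ∪ S) ∩ S but 1 ∉ (D ∪ X) ∩ S.

(⊆) Let x ∈ (D ∪ X) ∩ S. Then either x ∈ X ∩ S and x ∉ D; or x ∈ D ∩ S and x ∉ X; or x ∈ X ∩ D ∩ S. In each case x ∈ (D ∪ S) ∩ S, so (D ∪ X) ∩ S ⊆ (D ∪ S) ∩ S.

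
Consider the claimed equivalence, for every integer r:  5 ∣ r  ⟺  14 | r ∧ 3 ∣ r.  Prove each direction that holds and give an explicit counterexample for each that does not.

(→) This fails: take r = 5. Certainly 5 ∣ 5, but 14 ∤ 5.

(←) This fails: take r = 42. Both 14 ∣ 42 and 3 ∣ 42, yet 42 is not a multiple of 5 (since 42 = 8·5 + 2), so 5 ∤ 42.

(⇒) fails and (⇐) fails.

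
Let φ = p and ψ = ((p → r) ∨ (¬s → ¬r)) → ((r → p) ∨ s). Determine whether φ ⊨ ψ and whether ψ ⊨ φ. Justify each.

(⇒) holds; (⇐) fails.

Forward direction. Assume the antecedent. If s is true, the consequent reduces to true regardless of the other variables. If s is false, the antecedent forces (s = F, p = T, r = F) or (s = F, p = T, r = T), and the consequent holds there. Either way the consequent holds.

Converse. This fails. Under s = F, p = F, r = F, the left side is false but the right side is true.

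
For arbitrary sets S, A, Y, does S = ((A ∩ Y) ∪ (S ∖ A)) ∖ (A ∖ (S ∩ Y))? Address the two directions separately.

Only the reverse inclusion holds.

Reverse inclusion. Let x ∈ ((A ∩ Y) ∪ (S ∖ A)) ∖ (A ∖ (S ∩ Y)). Then either x ∈ S and x ∉ A, Y; or x ∈ S ∩ Y and x ∉ A; or x ∈ S ∩ A ∩ Y. In each case x ∈ S, so ((A ∩ Y) ∪ (S ∖ A)) ∖ (A ∖ (S ∩ Y)) ⊆ S.

Forward inclusion. This inclusion fails. Take S = {1}, A = {1}, Y = ∅; then 1 ∈ S but 1 ∉ ((A ∩ Y) ∪ (S ∖ A)) ∖ (A ∖ (S ∩ Y)).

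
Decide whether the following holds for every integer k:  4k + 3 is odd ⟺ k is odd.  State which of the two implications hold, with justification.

(⇒) fails; (⇐) holds.

(⇒) This fails: take k = 6. Then 4k + 3 = 27, which is odd, yet k = 6 is even, not odd.

(⇐) Suppose k is odd. Since 4 is even, 4k is even for every k, so 4k + 3 has the same parity as 3, which is odd. Hence 4k + 3 is odd.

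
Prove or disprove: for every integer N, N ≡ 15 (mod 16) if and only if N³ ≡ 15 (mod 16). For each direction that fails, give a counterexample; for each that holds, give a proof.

Both directions hold; the statement is true.

(⟹) Suppose N ≡ 15 (mod 16). Write N = 16j + 15. Then (16j + 15)³ = 4096j³ + 11520j² + 10800j + 3375 = 16(256j³ + 720j² + 675j + 210) + 15, so N³ ≡ 15 (mod 16).

(⟸) Conversely, suppose N³ ≡ 15 (mod 16). The only residue r in {0, …, 15} with r³ ≡ 15 (mod 16) is r = 15, so N ≡ 15 (mod 16).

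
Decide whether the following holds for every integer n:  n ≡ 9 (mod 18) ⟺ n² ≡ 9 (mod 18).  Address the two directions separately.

(⇒) holds; (⇐) fails.

(⇒) Suppose n ≡ 9 (mod 18). Write n = 18j + 9. Then (18j + 9)² = 324j² + 324j + 81 = 18(18j² + 18j + 4) + 9, so n² ≡ 9 (mod 18).

(⇐) This fails: take n = 3. Then 3² = 9 ≡ 9 (mod 18), yet 3 ≡ 3 (mod 18), not 9.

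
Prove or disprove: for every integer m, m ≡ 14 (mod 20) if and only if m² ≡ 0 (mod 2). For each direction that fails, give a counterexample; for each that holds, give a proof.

[⇐] This fails: take m = 0. Then 0² = 0 ≡ 0 (mod 2), yet 0 ≡ 0 (mod 20), not 14.

[⇒] Suppose m ≡ 14 (mod 20). Then m² ≡ 14² = 196 (mod 20), and since 2 ∣ 20, also m² ≡ 0 (mod 2).

The forward direction holds; the converse fails.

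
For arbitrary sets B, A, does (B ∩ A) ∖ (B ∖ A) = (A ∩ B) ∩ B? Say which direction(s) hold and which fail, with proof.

Forward inclusion. Let x ∈ (B ∩ A) ∖ (B ∖ A). Then x ∈ B ∩ A, from which x ∈ (A ∩ B) ∩ B.

Reverse inclusion. Let x ∈ (A ∩ B) ∩ B. Then x ∈ B ∩ A, from which x ∈ (B ∩ A) ∖ (B ∖ A).

Both inclusions hold.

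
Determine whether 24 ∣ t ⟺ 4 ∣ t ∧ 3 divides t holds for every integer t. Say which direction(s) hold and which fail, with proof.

Not equivalent: only (⇒) holds.

(⇒) If 24 ∣ t, write t = 24q. Since 24 = 6·4, t = 4·(6q), so 4 ∣ t; and since 24 = 8·3, t = 3·(8q), so 3 ∣ t.

(⇐) This fails: take t = 12. Both 4 ∣ 12 and 3 ∣ 12, yet 12 is not a multiple of 24 (since 12 = 0·24 + 12), so 24 ∤ 12.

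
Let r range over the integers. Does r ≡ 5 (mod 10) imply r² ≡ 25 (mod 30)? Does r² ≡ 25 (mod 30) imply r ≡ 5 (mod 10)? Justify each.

(⇒) fails; (⇐) holds.

(⟸) The residues r modulo 30 with r² ≡ 25 (mod 30) are exactly {5, 25}, and each is ≡ 5 (mod 10).

(⟹) This fails: take r = 15. Then 15 ≡ 5 (mod 10), but 15² = 225 ≡ 15 (mod 30), not 25.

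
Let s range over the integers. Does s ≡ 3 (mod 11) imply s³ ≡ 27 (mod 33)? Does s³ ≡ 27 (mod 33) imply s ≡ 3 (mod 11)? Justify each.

[⇒] This fails: take s = 14. Then 14 ≡ 3 (mod 11), but 14³ = 2744 ≡ 5 (mod 33), not 27.

[⇐] Conversely, the residues r modulo 33 with r³ ≡ 27 (mod 33) are exactly {3}, and each is ≡ 3 (mod 11).

The forward direction fails; the converse holds.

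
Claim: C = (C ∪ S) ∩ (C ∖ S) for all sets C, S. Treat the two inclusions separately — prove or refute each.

(⊇) Let x ∈ (C ∪ S) ∩ (C ∖ S). Then x ∈ C and x ∉ S, from which x ∈ C.

(⊆) This inclusion fails. Take C = {1}, S = {1}; then 1 ∈ C but 1 ∉ (C ∪ S) ∩ (C ∖ S).

The sets are not equal: only the reverse inclusion holds.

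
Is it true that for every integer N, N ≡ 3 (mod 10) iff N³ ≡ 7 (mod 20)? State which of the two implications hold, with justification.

Converse. The residues r modulo 20 with r³ ≡ 7 (mod 20) are exactly {3}, and each is ≡ 3 (mod 10).

Forward direction. This fails: take N = 13. Then 13 ≡ 3 (mod 10), but 13³ = 2197 ≡ 17 (mod 20), not 7.

Only the converse holds.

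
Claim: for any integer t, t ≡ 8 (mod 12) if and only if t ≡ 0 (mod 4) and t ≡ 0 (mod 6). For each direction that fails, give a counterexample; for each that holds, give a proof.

Forward direction. This fails: t = 8 gives 8 ≡ 8 (mod 12) but 8 ≡ 2 (mod 6), so the conjunction on the right does not hold.

Converse. This fails: t = 0 satisfies both congruences on the right (0 ≡ 0 mod 4 and 0 ≡ 0 mod 6) yet 0 ≡ 0 (mod 12), not 8.

Neither implication holds.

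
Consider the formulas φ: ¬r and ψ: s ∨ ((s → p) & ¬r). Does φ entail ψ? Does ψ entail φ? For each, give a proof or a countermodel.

Only the forward implication holds.

(→) Assume the antecedent. If s is true, s ∨ ((s → p) & ¬r) reduces to true regardless of the other variables. If s is false, the antecedent forces (s = F, r = F, p = F) or (s = F, r = F, p = T), and s ∨ ((s → p) & ¬r) holds there. Either way s ∨ ((s → p) & ¬r) holds.

(←) This fails. Under s = T, r = T, p = F, the left side is false but the right side is true.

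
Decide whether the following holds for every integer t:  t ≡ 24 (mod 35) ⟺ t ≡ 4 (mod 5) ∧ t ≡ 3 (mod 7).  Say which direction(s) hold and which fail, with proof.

(⟹) Suppose t ≡ 24 (mod 35); write t = 35j + 24. Since 5 ∣ 35, reducing mod 5 gives t ≡ 24 ≡ 4 (mod 5); since 7 ∣ 35, reducing mod 7 gives t ≡ 24 ≡ 3 (mod 7).

(⟸) Conversely, if t ≡ 4 (mod 5) and t ≡ 3 (mod 7), then by the Chinese remainder theorem t ≡ 24 (mod 35). This is exactly t ≡ 24 (mod 35).

Equivalent; both directions hold.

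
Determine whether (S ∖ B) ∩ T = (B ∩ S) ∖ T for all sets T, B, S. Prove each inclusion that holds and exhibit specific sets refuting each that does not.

(⊆) fails and (⊇) fails.

(⊆) This inclusion fails. Take T = {1}, B = ∅, S = {1}; then 1 ∈ (S ∖ B) ∩ T but 1 ∉ (B ∩ S) ∖ T.

(⊇) This inclusion fails. Take T = ∅, B = {1}, S = {1}; then 1 ∈ (B ∩ S) ∖ T but 1 ∉ (S ∖ B) ∩ T.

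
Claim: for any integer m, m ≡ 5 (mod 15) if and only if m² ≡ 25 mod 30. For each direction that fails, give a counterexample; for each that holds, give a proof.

Both directions fail.

(⟹) This fails: take m = 20. Then 20 ≡ 5 (mod 15), but 20² = 400 ≡ 10 (mod 30), not 25.

(⟸) This fails: take m = 25. Then 25² = 625 ≡ 25 (mod 30), yet 25 ≡ 10 (mod 15), not 5.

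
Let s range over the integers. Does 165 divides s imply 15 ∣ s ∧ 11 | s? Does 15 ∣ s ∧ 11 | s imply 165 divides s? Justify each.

(⟹) If 165 ∣ s, write s = 165q. Since 165 = 11·15, s = 15·(11q), so 15 ∣ s; and since 165 = 15·11, s = 11·(15q), so 11 ∣ s.

(⟸) Suppose 15 ∣ s and 11 ∣ s. Any common multiple of 15 and 11 is a multiple of their lcm; here gcd(15, 11) = 1, so lcm(15, 11) = 15·11 = 165, so 165 ∣ s.

Both directions hold.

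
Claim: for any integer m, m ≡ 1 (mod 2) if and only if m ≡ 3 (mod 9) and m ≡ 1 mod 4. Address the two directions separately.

Not equivalent: only (⇐) holds.

Forward direction. This fails: m = 1 gives 1 ≡ 1 (mod 2) but 1 ≡ 1 (mod 9), so the conjunction on the right does not hold.

Converse. If m ≡ 3 (mod 9) and m ≡ 1 (mod 4), then by the Chinese remainder theorem m ≡ 21 (mod 36). Since 21 ≡ 1 (mod 2) and 2 ∣ 36, we get m ≡ 1 (mod 2).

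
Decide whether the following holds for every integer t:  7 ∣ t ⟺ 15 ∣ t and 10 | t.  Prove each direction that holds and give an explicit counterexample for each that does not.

[⇒] This fails: take t = 7. Certainly 7 ∣ 7, but 15 ∤ 7.

[⇐] This fails: take t = 30. Both 15 ∣ 30 and 10 ∣ 30, yet 30 is not a multiple of 7 (since 30 = 4·7 + 2), so 7 ∤ 30.

(⇒) fails and (⇐) fails.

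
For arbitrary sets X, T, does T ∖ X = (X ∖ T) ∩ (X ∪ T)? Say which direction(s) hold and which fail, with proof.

Forward inclusion. This inclusion fails. Take X = ∅, T = {1}; then 1 ∈ T ∖ X but 1 ∉ (X ∖ T) ∩ (X ∪ T).

Reverse inclusion. This inclusion fails. Take X = {1}, T = ∅; then 1 ∈ (X ∖ T) ∩ (X ∪ T) but 1 ∉ T ∖ X.

(⊆) fails and (⊇) fails.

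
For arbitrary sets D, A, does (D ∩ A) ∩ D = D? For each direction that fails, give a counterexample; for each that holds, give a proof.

(⟹) Let x ∈ (D ∩ A) ∩ D. Then x ∈ D ∩ A, from which x ∈ D.

(⟸) This inclusion fails. Take D = {1}, A = ∅; then 1 ∈ D but 1 ∉ (D ∩ A) ∩ D.

The sets are not equal: only the forward inclusion holds.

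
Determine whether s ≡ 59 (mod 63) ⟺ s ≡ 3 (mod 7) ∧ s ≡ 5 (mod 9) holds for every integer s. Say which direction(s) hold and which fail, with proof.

[⇒] Suppose s ≡ 59 (mod 63); write s = 63j + 59. Since 7 ∣ 63, reducing mod 7 gives s ≡ 59 ≡ 3 (mod 7); since 9 ∣ 63, reducing mod 9 gives s ≡ 59 ≡ 5 (mod 9).

[⇐] Conversely, if s ≡ 3 (mod 7) and s ≡ 5 (mod 9), then by the Chinese remainder theorem s ≡ 59 (mod 63). This is exactly s ≡ 59 (mod 63).

The biconditional holds.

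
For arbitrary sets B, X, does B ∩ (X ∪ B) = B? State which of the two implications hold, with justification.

Forward inclusion. Let x ∈ B ∩ (X ∪ B). Then either x ∈ B and x ∉ X; or x ∈ B ∩ X. In each case x ∈ B, so B ∩ (X ∪ B) ⊆ B.

Reverse inclusion. Let x ∈ B. Then either x ∈ B and x ∉ X; or x ∈ B ∩ X. In each case x ∈ B ∩ (X ∪ B), so B ⊆ B ∩ (X ∪ B).

The two sets are equal.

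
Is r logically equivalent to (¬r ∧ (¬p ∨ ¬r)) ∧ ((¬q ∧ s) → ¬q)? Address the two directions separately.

(⟹) This fails. Under s = F, q = F, r = T, p = F, the left side is true but the right side is false.

(⟸) This fails. Under s = F, q = F, r = F, p = F, the left side is false but the right side is true.

Neither implication holds.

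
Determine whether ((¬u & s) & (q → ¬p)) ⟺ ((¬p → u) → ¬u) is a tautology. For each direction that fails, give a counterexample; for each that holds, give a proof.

(⇒) holds; (⇐) fails.

(⇒) Assume the antecedent. If p is true, the antecedent forces (p = T, u = F, s = T, q = F), and (¬p → u) → ¬u holds there. If p is false, the antecedent forces (p = F, u = F, s = T, q = F) or (p = F, u = F, s = T, q = T), and (¬p → u) → ¬u holds there. Either way (¬p → u) → ¬u holds.

(⇐) This fails. Under p = F, u = F, s = F, q = F, the left side is false but the right side is true.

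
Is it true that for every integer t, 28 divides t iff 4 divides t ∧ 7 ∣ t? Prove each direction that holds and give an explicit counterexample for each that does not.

Equivalent; both directions hold.

(⟹) If 28 ∣ t, write t = 28q. Since 28 = 7·4, t = 4·(7q), so 4 ∣ t; and since 28 = 4·7, t = 7·(4q), so 7 ∣ t.

(⟸) Suppose 4 ∣ t and 7 ∣ t. Any common multiple of 4 and 7 is a multiple of their lcm; here gcd(4, 7) = 1, so lcm(4, 7) = 4·7 = 28, so 28 ∣ t.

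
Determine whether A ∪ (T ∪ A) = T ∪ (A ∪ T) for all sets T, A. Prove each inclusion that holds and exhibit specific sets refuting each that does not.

(⊆) Let x ∈ A ∪ (T ∪ A). Then either x ∈ T and x ∉ A; or x ∈ A and x ∉ T; or x ∈ T ∩ A. In each case x ∈ T ∪ (A ∪ T), so A ∪ (T ∪ A) ⊆ T ∪ (A ∪ T).

(⊇) Let x ∈ T ∪ (A ∪ T). Then either x ∈ T and x ∉ A; or x ∈ A and x ∉ T; or x ∈ T ∩ A. In each case x ∈ A ∪ (T ∪ A), so T ∪ (A ∪ T) ⊆ A ∪ (T ∪ A).

The two sets are equal.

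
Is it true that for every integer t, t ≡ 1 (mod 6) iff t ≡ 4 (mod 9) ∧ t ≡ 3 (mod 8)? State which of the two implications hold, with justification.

Forward direction. This fails: t = 1 gives 1 ≡ 1 (mod 6) but 1 ≡ 1 (mod 9), so the conjunction on the right does not hold.

Converse. If t ≡ 4 (mod 9) and t ≡ 3 (mod 8), then by the Chinese remainder theorem t ≡ 67 (mod 72). Since 67 ≡ 1 (mod 6) and 6 ∣ 72, we get t ≡ 1 (mod 6).

Only the reverse direction holds.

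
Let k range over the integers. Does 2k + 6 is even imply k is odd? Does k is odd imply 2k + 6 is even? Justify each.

(⇒) fails; (⇐) holds.

(⟹) This fails: take k = 4. Then 2k + 6 = 14, which is even, yet k = 4 is even, not odd.

(⟸) Suppose k is odd. Since 2 is even, 2k is even for every k, so 2k + 6 has the same parity as 6, which is even. Hence 2k + 6 is even.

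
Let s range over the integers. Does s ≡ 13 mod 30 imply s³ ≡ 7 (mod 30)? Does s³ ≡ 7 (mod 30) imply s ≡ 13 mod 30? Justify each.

Forward direction. Suppose s ≡ 13 mod 30. Write s = 30j + 13. Then (30j + 13)³ = 27000j³ + 35100j² + 15210j + 2197 = 30(900j³ + 1170j² + 507j + 73) + 7, so s³ ≡ 7 (mod 30).

Converse. Suppose s³ ≡ 7 (mod 30). The only residue r in {0, …, 29} with r³ ≡ 7 (mod 30) is r = 13, so s ≡ 13 (mod 30).

Both directions hold; the statement is true.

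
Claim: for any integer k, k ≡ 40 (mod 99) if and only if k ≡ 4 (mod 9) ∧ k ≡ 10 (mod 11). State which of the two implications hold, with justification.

(⇒) This fails: k = 40 gives 40 ≡ 40 (mod 99) but 40 ≡ 7 (mod 11), so the conjunction on the right does not hold.

(⇐) This fails: k = 76 satisfies both congruences on the right (76 ≡ 4 mod 9 and 76 ≡ 10 mod 11) yet 76 ≡ 76 (mod 99), not 40.

Neither direction holds.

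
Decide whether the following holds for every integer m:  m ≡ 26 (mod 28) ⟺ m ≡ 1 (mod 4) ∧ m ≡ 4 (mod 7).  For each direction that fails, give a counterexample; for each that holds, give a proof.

Both directions fail.

[⇒] This fails: m = 26 gives 26 ≡ 26 (mod 28) but 26 ≡ 2 (mod 4), so the conjunction on the right does not hold.

[⇐] This fails: m = 25 satisfies both congruences on the right (25 ≡ 1 mod 4 and 25 ≡ 4 mod 7) yet 25 ≡ 25 (mod 28), not 26.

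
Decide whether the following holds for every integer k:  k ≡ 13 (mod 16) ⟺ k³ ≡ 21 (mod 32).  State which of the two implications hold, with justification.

Only the reverse direction holds.

(⇐) The residues r modulo 32 with r³ ≡ 21 (mod 32) are exactly {13}, and each is ≡ 13 (mod 16).

(⇒) This fails: take k = 29. Then 29 ≡ 13 (mod 16), but 29³ = 24389 ≡ 5 (mod 32), not 21.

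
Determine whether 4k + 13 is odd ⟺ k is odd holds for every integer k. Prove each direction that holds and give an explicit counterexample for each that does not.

(⇒) This fails: take k = 4. Then 4k + 13 = 29, which is odd, yet k = 4 is even, not odd.

(⇐) Suppose k is odd. Since 4 is even, 4k is even for every k, so 4k + 13 has the same parity as 13, which is odd. Hence 4k + 13 is odd.

Only the converse holds.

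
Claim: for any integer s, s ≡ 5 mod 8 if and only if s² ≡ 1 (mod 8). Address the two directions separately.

Only the forward direction holds.

(⟹) Suppose s ≡ 5 mod 8. Write s = 8j + 5. Then (8j + 5)² = 64j² + 80j + 25 = 8(8j² + 10j + 3) + 1, so s² ≡ 1 (mod 8).

(⟸) This fails: take s = 1. Then 1² = 1 ≡ 1 (mod 8), yet 1 ≡ 1 (mod 8), not 5.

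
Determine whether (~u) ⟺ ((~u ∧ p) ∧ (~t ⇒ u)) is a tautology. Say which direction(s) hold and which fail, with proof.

Not equivalent: only (⇐) holds.

Forward direction. This fails. Under u = F, p = F, t = F, the left side is true but the right side is false.

Converse. Assume the antecedent. If u is true, the antecedent cannot hold. If u is false, ~u reduces to true regardless of the other variables. Either way ~u holds.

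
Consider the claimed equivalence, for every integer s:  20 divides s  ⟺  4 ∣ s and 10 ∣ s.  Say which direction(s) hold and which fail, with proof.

Both directions hold; the statement is true.

(⟹) If 20 ∣ s, write s = 20q. Since 20 = 5·4, s = 4·(5q), so 4 ∣ s; and since 20 = 2·10, s = 10·(2q), so 10 ∣ s.

(⟸) Suppose 4 ∣ s and 10 ∣ s. Any common multiple of 4 and 10 is a multiple of their lcm; here lcm(4, 10) = 4·10/gcd(4, 10) = 40/2 = 20, so 20 ∣ s.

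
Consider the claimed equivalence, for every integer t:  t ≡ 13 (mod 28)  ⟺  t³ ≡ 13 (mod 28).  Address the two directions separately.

(⇐) This fails: take t = 5. Then 5³ = 125 ≡ 13 (mod 28), yet 5 ≡ 5 (mod 28), not 13.

(⇒) Suppose t ≡ 13 (mod 28). Write t = 28j + 13. Then (28j + 13)³ = 21952j³ + 30576j² + 14196j + 2197 = 28(784j³ + 1092j² + 507j + 78) + 13, so t³ ≡ 13 (mod 28).

Only the forward direction holds.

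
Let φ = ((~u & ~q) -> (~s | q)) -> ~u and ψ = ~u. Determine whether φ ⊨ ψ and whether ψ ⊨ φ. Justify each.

(⇒) Assume the antecedent. If u is true, the antecedent cannot hold. If u is false, ~u reduces to true regardless of the other variables. Either way ~u holds.

(⇐) Assume the antecedent. If u is true, the antecedent cannot hold. If u is false, ((~u & ~q) -> (~s | q)) -> ~u reduces to true regardless of the other variables. Either way ((~u & ~q) -> (~s | q)) -> ~u holds.

The biconditional holds.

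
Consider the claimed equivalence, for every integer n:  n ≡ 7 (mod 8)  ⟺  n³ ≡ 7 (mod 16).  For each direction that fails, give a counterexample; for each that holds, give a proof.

Only the converse holds.

(⇒) This fails: take n = 15. Then 15 ≡ 7 (mod 8), but 15³ = 3375 ≡ 15 (mod 16), not 7.

(⇐) Conversely, the residues r modulo 16 with r³ ≡ 7 (mod 16) are exactly {7}, and each is ≡ 7 (mod 8).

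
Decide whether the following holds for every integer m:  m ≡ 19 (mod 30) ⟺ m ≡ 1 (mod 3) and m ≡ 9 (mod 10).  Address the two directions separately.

Equivalent; both directions hold.

(⇒) Suppose m ≡ 19 (mod 30); write m = 30j + 19. Since 3 ∣ 30, reducing mod 3 gives m ≡ 19 ≡ 1 (mod 3); since 10 ∣ 30, reducing mod 10 gives m ≡ 19 ≡ 9 (mod 10).

(⇐) Conversely, if m ≡ 1 (mod 3) and m ≡ 9 (mod 10), then by the Chinese remainder theorem m ≡ 19 (mod 30). This is exactly m ≡ 19 (mod 30).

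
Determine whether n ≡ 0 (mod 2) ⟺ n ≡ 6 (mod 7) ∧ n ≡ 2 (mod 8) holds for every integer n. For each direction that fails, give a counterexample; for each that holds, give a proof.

Only the converse holds.

(→) This fails: n = 0 gives 0 ≡ 0 (mod 2) but 0 ≡ 0 (mod 7), so the conjunction on the right does not hold.

(←) Conversely, if n ≡ 6 (mod 7) and n ≡ 2 (mod 8), then by the Chinese remainder theorem n ≡ 34 (mod 56). Since 34 ≡ 0 (mod 2) and 2 ∣ 56, we get n ≡ 0 (mod 2).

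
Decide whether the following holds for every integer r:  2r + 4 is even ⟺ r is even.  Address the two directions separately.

Forward direction. This fails: take r = 3. Then 2r + 4 = 10, which is even, yet r = 3 is odd, not even.

Converse. Suppose r is even. Since 2 is even, 2r is even for every r, so 2r + 4 has the same parity as 4, which is even. Hence 2r + 4 is even.

Only the reverse direction holds.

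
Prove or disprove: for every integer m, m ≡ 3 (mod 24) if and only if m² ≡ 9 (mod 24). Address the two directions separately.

The forward direction holds; the converse fails.

[⇒] Suppose m ≡ 3 (mod 24). Write m = 24j + 3. Then (24j + 3)² = 576j² + 144j + 9 = 24(24j² + 6j) + 9, so m² ≡ 9 (mod 24).

[⇐] This fails: take m = 9. Then 9² = 81 ≡ 9 (mod 24), yet 9 ≡ 9 (mod 24), not 3.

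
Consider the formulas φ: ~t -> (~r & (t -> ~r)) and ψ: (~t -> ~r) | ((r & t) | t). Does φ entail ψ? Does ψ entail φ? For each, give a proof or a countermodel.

Both directions hold; the statement is true.

[⇒] Assume the antecedent. If r is true, the antecedent forces (r = T, t = T), and (~t -> ~r) | ((r & t) | t) holds there. If r is false, (~t -> ~r) | ((r & t) | t) reduces to true regardless of the other variables. Either way (~t -> ~r) | ((r & t) | t) holds.

[⇐] Assume the antecedent. If r is true, the antecedent forces (r = T, t = T), and ~t -> (~r & (t -> ~r)) holds there. If r is false, ~t -> (~r & (t -> ~r)) reduces to true regardless of the other variables. Either way ~t -> (~r & (t -> ~r)) holds.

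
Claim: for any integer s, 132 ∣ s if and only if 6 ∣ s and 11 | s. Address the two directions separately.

[⇒] If 132 ∣ s, write s = 132q. Since 132 = 22·6, s = 6·(22q), so 6 ∣ s; and since 132 = 12·11, s = 11·(12q), so 11 ∣ s.

[⇐] This fails: take s = 66. Both 6 ∣ 66 and 11 ∣ 66, yet 66 is not a multiple of 132 (since 66 = 0·132 + 66), so 132 ∤ 66.

Only the forward direction holds.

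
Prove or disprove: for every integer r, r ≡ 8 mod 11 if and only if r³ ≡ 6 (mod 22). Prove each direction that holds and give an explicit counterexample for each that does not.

(⇒) This fails: take r = 19. Then 19 ≡ 8 (mod 11), but 19³ = 6859 ≡ 17 (mod 22), not 6.

(⇐) Conversely, the residues r modulo 22 with r³ ≡ 6 (mod 22) are exactly {8}, and each is ≡ 8 (mod 11).

The forward direction fails; the converse holds.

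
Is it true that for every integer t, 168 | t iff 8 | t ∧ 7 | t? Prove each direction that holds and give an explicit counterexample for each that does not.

(→) If 168 ∣ t, write t = 168q. Since 168 = 21·8, t = 8·(21q), so 8 ∣ t; and since 168 = 24·7, t = 7·(24q), so 7 ∣ t.

(←) This fails: take t = 56. Both 8 ∣ 56 and 7 ∣ 56, yet 56 is not a multiple of 168 (since 56 = 0·168 + 56), so 168 ∤ 56.

Only the forward direction holds.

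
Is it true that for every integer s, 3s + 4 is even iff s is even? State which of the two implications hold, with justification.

(⇒) Suppose 3s + 4 is even. Since 3 is odd, 3s and s have the same parity, so 3s + 4 ≡ s + 4 (mod 2). As 4 is even, 3s + 4 is even exactly when s is even. Thus s is even.

(⇐) Conversely, suppose s is even; write s = 2j. Then 3s + 4 = 3·(2j) + 4 = 2·3j + 4, which is even.

Both directions hold.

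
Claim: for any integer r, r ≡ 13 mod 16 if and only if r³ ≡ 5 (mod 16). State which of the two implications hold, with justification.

[⇒] Suppose r ≡ 13 mod 16. Write r = 16j + 13. Then (16j + 13)³ = 4096j³ + 9984j² + 8112j + 2197 = 16(256j³ + 624j² + 507j + 137) + 5, so r³ ≡ 5 (mod 16).

[⇐] Conversely, suppose r³ ≡ 5 (mod 16). The only residue r in {0, …, 15} with r³ ≡ 5 (mod 16) is r = 13, so r ≡ 13 (mod 16).

Both directions hold.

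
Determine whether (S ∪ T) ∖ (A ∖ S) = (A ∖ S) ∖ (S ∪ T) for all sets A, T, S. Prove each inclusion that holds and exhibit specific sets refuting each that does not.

Forward inclusion. This inclusion fails. Take A = ∅, T = {1}, S = ∅; then 1 ∈ (S ∪ T) ∖ (A ∖ S) but 1 ∉ (A ∖ S) ∖ (S ∪ T).

Reverse inclusion. This inclusion fails. Take A = {1}, T = ∅, S = ∅; then 1 ∈ (A ∖ S) ∖ (S ∪ T) but 1 ∉ (S ∪ T) ∖ (A ∖ S).

Both inclusions fail.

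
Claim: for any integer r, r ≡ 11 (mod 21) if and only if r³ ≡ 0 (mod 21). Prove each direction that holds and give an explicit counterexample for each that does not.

Neither direction holds.

(⇒) This fails: take r = 11. Then 11 ≡ 11 (mod 21), but 11³ = 1331 ≡ 8 (mod 21), not 0.

(⇐) This fails: take r = 0. Then 0³ = 0 ≡ 0 (mod 21), yet 0 ≡ 0 (mod 21), not 11.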